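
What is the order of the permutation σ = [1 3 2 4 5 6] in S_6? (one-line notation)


Cycle decomposition: (2 3)
Cycle lengths: 2
Order = lcm(2) = 2

ord(σ) = 2


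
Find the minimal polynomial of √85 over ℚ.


√85 satisfies x² - 85 = 0, irreducible over ℚ since 85 is squarefree

Minimal polynomial: x² - 85


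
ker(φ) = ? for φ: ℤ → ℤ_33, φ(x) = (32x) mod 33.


Kernel = preimage of identity
ker(φ) = {x ∈ ℤ : 32x ≡ 0 (mod 33)}. gcd(32,33) = 1, so 32x ≡ 0 (mod 33) ⟺ x ≡ 0 (mod 33/1 = 33). Hence ker(φ) = 33ℤ

ker(φ) = 33ℤ


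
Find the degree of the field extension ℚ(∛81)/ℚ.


∛81 has minimal polynomial x³ - 81 (irreducible over ℚ since 81 is not a perfect cube)

[ℚ(∛81)/ℚ] = 3


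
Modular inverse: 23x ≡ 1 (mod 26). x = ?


Use the extended Euclidean algorithm to write 1 = 23·s + 26·t; then s mod 26 is the inverse.
Euclidean algorithm:
  23 = 0·26 + 23
  26 = 1·23 + 3
  23 = 7·3 + 2
  3 = 1·2 + 1
  2 = 2·1 + 0
gcd(23,26) = 1
Back-substitution gives: 23·(-9) + 26·(8) = 1
So 23⁻¹ ≡ -9 ≡ 17 (mod 26)
Check: 23 × 17 = 391 ≡ 1 (mod 26) ✓

23⁻¹ ≡ 17 (mod 26)


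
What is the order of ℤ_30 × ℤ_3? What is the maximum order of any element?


|ℤ_30 × ℤ_3| = 30 × 3 = 90
Max element order = lcm(30,3) = 30
Cyclic? No (gcd=3)

|ℤ_30×ℤ_3| = 90, max element order = 30


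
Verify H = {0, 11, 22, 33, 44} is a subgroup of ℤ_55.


Subgroup test for H = {0, 11, 22, 33, 44} in (ℤ_55, +):
(1) 0 ∈ H? Yes
(2) Closure: for all a,b ∈ H, (a+b) mod 55 ∈ H? Yes
(3) Inverses: for all a ∈ H, -a mod 55 ∈ H? Yes

Yes, H is a subgroup of ℤ_55


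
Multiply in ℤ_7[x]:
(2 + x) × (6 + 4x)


Expand and collect like terms; reduce coefficients mod 7:
x^0: 2·6 = 12 ≡ 5 (mod 7)
x^1: 2·4 + 1·6 = 14 ≡ 0 (mod 7)
x^2: 1·4 = 4 ≡ 4 (mod 7)
Result: 5 + 4x^2

f · g = 5 + 4x^2


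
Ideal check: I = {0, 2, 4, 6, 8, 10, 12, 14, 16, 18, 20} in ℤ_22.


Check ideal conditions for I = {0, 2, 4, 6, 8, 10, 12, 14, 16, 18, 20} in ℤ_22:
(1) I is an additive subgroup? Yes
(2) For r ∈ ℤ_22 and a ∈ I: r·a ∈ I? Yes

Yes, I is an ideal of ℤ_22


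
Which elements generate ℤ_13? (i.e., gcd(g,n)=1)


g generates ℤ_n iff gcd(g,n) = 1
Checking each g ∈ {1,...,12}:
gcd(1,13) = 1
gcd(2,13) = 1
gcd(3,13) = 1
gcd(4,13) = 1
gcd(5,13) = 1
gcd(6,13) = 1
gcd(7,13) = 1
gcd(8,13) = 1
gcd(9,13) = 1
gcd(10,13) = 1
gcd(11,13) = 1
gcd(12,13) = 1
Generators: {1, 2, 3, 4, 5, 6, 7, 8, 9, 10, 11, 12}
Number of generators = φ(13) = 12

Generators of ℤ_13 = {1, 2, 3, 4, 5, 6, 7, 8, 9, 10, 11, 12}


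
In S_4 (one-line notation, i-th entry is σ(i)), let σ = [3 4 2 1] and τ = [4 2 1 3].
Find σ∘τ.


σ∘τ: apply τ first, then σ
1 →τ 4 →σ 1
2 →τ 2 →σ 4
3 →τ 1 →σ 3
4 →τ 3 →σ 2

σ∘τ = [1 4 3 2]


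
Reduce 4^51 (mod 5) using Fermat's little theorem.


Fermat's little theorem: if p is prime and gcd(a,p)=1, then a^(p-1) ≡ 1 (mod p)
p = 5 is prime, gcd(4,5) = 1
Reduce exponent: 51 mod 4 = 3
So 4^51 ≡ 4^3 (mod 5)
4^3 mod 5 = 4

4^51 ≡ 4 (mod 5)


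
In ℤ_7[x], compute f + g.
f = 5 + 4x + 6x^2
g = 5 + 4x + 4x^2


Add coefficients mod 7:
x^0: 5 + 5 = 3 (mod 7)
x^1: 4 + 4 = 1 (mod 7)
x^2: 6 + 4 = 3 (mod 7)
Result: 3 + x + 3x^2

f + g = 3 + x + 3x^2


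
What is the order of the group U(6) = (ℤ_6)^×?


U(n) is the group of units mod n; |U(n)| = φ(n)
|U(6)| = φ(6) = 2

|U(6) = (ℤ_6)^×| = 2


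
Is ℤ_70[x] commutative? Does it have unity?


ℤ_70 has zero divisors (2·35 ≡ 0), and these lift to constant zero divisors in ℤ_70[x]; so not an integral domain
Commutative: Yes
Integral domain: No
Has unity: Yes

ℤ_70[x]: Commutative=Yes, Unity=Yes


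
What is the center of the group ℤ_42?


Z(G) = {g ∈ G | gx = xg for all x ∈ G}
ℤ_42 is abelian, so Z(G) = G

Z(ℤ_42) = ℤ_42


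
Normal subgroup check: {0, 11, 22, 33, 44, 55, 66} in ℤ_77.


H = {0, 11, 22, 33, 44, 55, 66} in ℤ_77
ℤ_77 is abelian; every subgroup of an abelian group is normal

Yes, normal subgroup


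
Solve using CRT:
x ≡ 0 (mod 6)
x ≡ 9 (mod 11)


m₁ = 6, m₂ = 11, gcd = 1, so CRT applies. M = m₁·m₂ = 66
Let M₁ = M/m₁ = 11, M₂ = M/m₂ = 6
Find y₁ ≡ M₁⁻¹ (mod m₁): 11⁻¹ ≡ 5 (mod 6)
Find y₂ ≡ M₂⁻¹ (mod m₂): 6⁻¹ ≡ 2 (mod 11)
x = a₁·M₁·y₁ + a₂·M₂·y₂ = 0·11·5 + 9·6·2 = 108
Reduce mod 66: x ≡ 42
Check: 42 mod 6 = 0 ✓, 42 mod 11 = 9 ✓

x ≡ 42 (mod 66)


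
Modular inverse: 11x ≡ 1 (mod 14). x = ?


Use the extended Euclidean algorithm to write 1 = 11·s + 14·t; then s mod 14 is the inverse.
Euclidean algorithm:
  11 = 0·14 + 11
  14 = 1·11 + 3
  11 = 3·3 + 2
  3 = 1·2 + 1
  2 = 2·1 + 0
gcd(11,14) = 1
Back-substitution gives: 11·(-5) + 14·(4) = 1
So 11⁻¹ ≡ -5 ≡ 9 (mod 14)
Check: 11 × 9 = 99 ≡ 1 (mod 14) ✓

11⁻¹ ≡ 9 (mod 14)


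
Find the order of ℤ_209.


ℤ_n has n elements.

|ℤ_209| = 209


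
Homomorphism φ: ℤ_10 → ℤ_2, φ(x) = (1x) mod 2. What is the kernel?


Kernel = preimage of identity
ker(φ) = {x ∈ ℤ_10 : 1x ≡ 0 (mod 2)}. Since 2 | 10, φ is well-defined. The kernel is the cyclic subgroup ⟨2⟩ of ℤ_10 (order 5), i.e. {0, 2, 4, 6, 8}

ker(φ) = {0, 2, 4, 6, 8}


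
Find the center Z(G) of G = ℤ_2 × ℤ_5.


Z(G) = {g ∈ G | gx = xg for all x ∈ G}
Direct product of abelian groups is abelian, so Z(G) = G

Z(ℤ_2 × ℤ_5) = ℤ_2 × ℤ_5


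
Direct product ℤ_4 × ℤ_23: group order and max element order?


|ℤ_4 × ℤ_23| = 4 × 23 = 92
Max element order = lcm(4,23) = 92
Cyclic? Yes (gcd=1)

|ℤ_4×ℤ_23| = 92, max element order = 92


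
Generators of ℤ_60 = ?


g generates ℤ_n iff gcd(g,n) = 1
Prime factors of 60: 2, 3, 5
Generators are g ∈ {1,...,59} not divisible by any of these primes.
Generators: {1, 7, 11, 13, 17, 19, 23, 29, 31, 37, 41, 43, 47, 49, 53, 59}
Number of generators = φ(60) = 16

Generators of ℤ_60 = {1, 7, 11, 13, 17, 19, 23, 29, 31, 37, 41, 43, 47, 49, 53, 59}


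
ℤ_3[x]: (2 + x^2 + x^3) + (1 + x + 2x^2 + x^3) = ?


Add coefficients mod 3:
x^0: 2 + 1 = 0 (mod 3)
x^1: 0 + 1 = 1 (mod 3)
x^2: 1 + 2 = 0 (mod 3)
x^3: 1 + 1 = 2 (mod 3)
Result: x + 2x^3

f + g = x + 2x^3


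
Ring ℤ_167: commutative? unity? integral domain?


ℤ_167 is a commutative ring with unity 1; 167 is prime, so ℤ_167 is a field (hence an integral domain)
Commutative: Yes
Integral domain: Yes
Has unity: Yes

ℤ_167: Commutative=Yes, Unity=Yes


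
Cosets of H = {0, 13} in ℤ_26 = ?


H = {0, 13}, |H| = 2
Number of cosets = |G|/|H| = 26/2 = 13
0 + H = {0, 13}
1 + H = {1, 14}
2 + H = {2, 15}
3 + H = {3, 16}
4 + H = {4, 17}
5 + H = {5, 18}
6 + H = {6, 19}
7 + H = {7, 20}
8 + H = {8, 21}
9 + H = {9, 22}
10 + H = {10, 23}
11 + H = {11, 24}
12 + H = {12, 25}

Cosets: 0+H={0,13}; 1+H={1,14}; 2+H={2,15}; 3+H={3,16}; 4+H={4,17}; 5+H={5,18}; 6+H={6,19}; 7+H={7,20}; 8+H={8,21}; 9+H={9,22}; 10+H={10,23}; 11+H={11,24}; 12+H={12,25}


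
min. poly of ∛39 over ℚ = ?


∛39 satisfies x³ - 39 = 0, irreducible over ℚ (no rational root; 39 is not a perfect cube)

Minimal polynomial: x³ - 39


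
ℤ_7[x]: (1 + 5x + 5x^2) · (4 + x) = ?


Expand and collect like terms; reduce coefficients mod 7:
x^0: 1·4 = 4 ≡ 4 (mod 7)
x^1: 1·1 + 5·4 = 21 ≡ 0 (mod 7)
x^2: 5·1 + 5·4 = 25 ≡ 4 (mod 7)
x^3: 5·1 = 5 ≡ 5 (mod 7)
Result: 4 + 4x^2 + 5x^3

f · g = 4 + 4x^2 + 5x^3


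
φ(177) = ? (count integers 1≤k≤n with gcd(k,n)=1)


Factor n: 177 = 3 × 59
φ(n) = n · ∏(1 - 1/p) over distinct primes p | n
φ(177) = 177 · (1 - 1/3) · (1 - 1/59) = 116

φ(177) = 116


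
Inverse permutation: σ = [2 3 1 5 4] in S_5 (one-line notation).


To find σ⁻¹, swap domain and range:
σ(1) = 2 → σ⁻¹(2) = 1
σ(2) = 3 → σ⁻¹(3) = 2
σ(3) = 1 → σ⁻¹(1) = 3
σ(4) = 5 → σ⁻¹(5) = 4
σ(5) = 4 → σ⁻¹(4) = 5

σ⁻¹ = [3 1 2 5 4]


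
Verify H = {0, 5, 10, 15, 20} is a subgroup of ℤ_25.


Subgroup test for H = {0, 5, 10, 15, 20} in (ℤ_25, +):
(1) 0 ∈ H? Yes
(2) Closure: for all a,b ∈ H, (a+b) mod 25 ∈ H? Yes
(3) Inverses: for all a ∈ H, -a mod 25 ∈ H? Yes

Yes, H is a subgroup of ℤ_25


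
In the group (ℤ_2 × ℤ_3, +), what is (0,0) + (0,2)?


Operation: componentwise addition mod (2, 3)
(0,0) + (0,2) = ((a₁+b₁) mod 2, (a₂+b₂) mod 3) with a = (0,0), b = (0,2)

(0,0) + (0,2) = (0,2)


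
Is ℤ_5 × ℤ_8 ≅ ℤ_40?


Comparing ℤ_5 × ℤ_8 and ℤ_40:
gcd(5,8) = 1, so ℤ_5 × ℤ_8 ≅ ℤ_40 (CRT)

Yes, ℤ_5 × ℤ_8 ≅ ℤ_40


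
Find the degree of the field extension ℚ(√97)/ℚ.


√97 has minimal polynomial x² - 97 (irreducible over ℚ since 97 is squarefree)

[ℚ(√97)/ℚ] = 2


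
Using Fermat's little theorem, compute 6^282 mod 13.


Fermat's little theorem: if p is prime and gcd(a,p)=1, then a^(p-1) ≡ 1 (mod p)
p = 13 is prime, gcd(6,13) = 1
Reduce exponent: 282 mod 12 = 6
So 6^282 ≡ 6^6 (mod 13)
6^6 mod 13 = 12

6^282 ≡ 12 (mod 13)


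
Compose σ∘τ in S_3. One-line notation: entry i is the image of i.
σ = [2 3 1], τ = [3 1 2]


σ∘τ: apply τ first, then σ
1 →τ 3 →σ 1
2 →τ 1 →σ 2
3 →τ 2 →σ 3

σ∘τ = [1 2 3]


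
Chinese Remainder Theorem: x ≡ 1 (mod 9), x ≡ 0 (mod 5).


m₁ = 9, m₂ = 5, gcd = 1, so CRT applies. M = m₁·m₂ = 45
Let M₁ = M/m₁ = 5, M₂ = M/m₂ = 9
Find y₁ ≡ M₁⁻¹ (mod m₁): 5⁻¹ ≡ 2 (mod 9)
Find y₂ ≡ M₂⁻¹ (mod m₂): 9⁻¹ ≡ 4 (mod 5)
x = a₁·M₁·y₁ + a₂·M₂·y₂ = 1·5·2 + 0·9·4 = 10
Reduce mod 45: x ≡ 10
Check: 10 mod 9 = 1 ✓, 10 mod 5 = 0 ✓

x ≡ 10 (mod 45)


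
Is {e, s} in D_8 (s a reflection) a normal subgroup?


H = {e, s} in D_8 (s a reflection)
r·s·r⁻¹ = sr⁻² ≠ s for n ≥ 3, so {e, s} is not closed under conjugation

No, not a normal subgroup


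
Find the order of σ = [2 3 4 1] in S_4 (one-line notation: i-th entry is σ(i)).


Cycle decomposition: (1 2 3 4)
Cycle lengths: 4
Order = lcm(4) = 4

ord(σ) = 4


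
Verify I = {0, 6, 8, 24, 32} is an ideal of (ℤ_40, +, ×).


Check ideal conditions for I = {0, 6, 8, 24, 32} in ℤ_40:
(1) I is an additive subgroup? No
(2) For r ∈ ℤ_40 and a ∈ I: r·a ∈ I? No  [counterexample: r=2, a=6, r·a mod 40 = 12 ∉ I]

No, I is not an ideal of ℤ_40


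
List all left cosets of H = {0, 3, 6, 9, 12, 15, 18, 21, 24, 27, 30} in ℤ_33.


H = {0, 3, 6, 9, 12, 15, 18, 21, 24, 27, 30}, |H| = 11
Number of cosets = |G|/|H| = 33/11 = 3
0 + H = {0, 3, 6, 9, 12, 15, 18, 21, 24, 27, 30}
1 + H = {1, 4, 7, 10, 13, 16, 19, 22, 25, 28, 31}
2 + H = {2, 5, 8, 11, 14, 17, 20, 23, 26, 29, 32}

Cosets: 0+H={0,3,6,9,12,15,18,21,24,27,30}; 1+H={1,4,7,10,13,16,19,22,25,28,31}; 2+H={2,5,8,11,14,17,20,23,26,29,32}


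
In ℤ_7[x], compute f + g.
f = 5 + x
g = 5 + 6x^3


Add coefficients mod 7:
x^0: 5 + 5 = 3 (mod 7)
x^1: 1 + 0 = 1 (mod 7)
x^2: 0 + 0 = 0 (mod 7)
x^3: 0 + 6 = 6 (mod 7)
Result: 3 + x + 6x^3

f + g = 3 + x + 6x^3


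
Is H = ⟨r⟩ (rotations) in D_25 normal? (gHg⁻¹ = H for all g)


H = ⟨r⟩ (rotations) in D_25
The rotation subgroup ⟨r⟩ has index 2 in D_25, so it is normal

Yes, normal subgroup


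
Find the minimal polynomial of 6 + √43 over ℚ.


Let α = 6 + √43. Then α - 6 = √43, so (α - 6)² = 43, giving α² - 12α - 7 = 0. Degree 2 and α ∉ ℚ, so this is the minimal polynomial.

Minimal polynomial: x² - 12x - 7


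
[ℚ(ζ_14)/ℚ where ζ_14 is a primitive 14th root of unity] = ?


[ℚ(ζ_n):ℚ] = deg Φ_n(x) = φ(n). Here φ(14) = 6

[ℚ(ζ_14)/ℚ where ζ_14 is a primitive 14th root of unity] = 6


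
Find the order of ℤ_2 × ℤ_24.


|A × B| = |A| · |B|
|ℤ_2 × ℤ_24| = 2 × 24 = 48

|ℤ_2 × ℤ_24| = 48


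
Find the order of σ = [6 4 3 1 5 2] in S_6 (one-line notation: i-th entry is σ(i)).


Cycle decomposition: (1 6 2 4)
Cycle lengths: 4
Order = lcm(4) = 4

ord(σ) = 4


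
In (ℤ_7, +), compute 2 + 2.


Operation: addition mod 7
2 + 2 = (a + b) mod 7 with a = 2, b = 2

2 + 2 = 4


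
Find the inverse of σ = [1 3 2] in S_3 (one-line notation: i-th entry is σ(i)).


To find σ⁻¹, swap domain and range:
σ(1) = 1 → σ⁻¹(1) = 1
σ(2) = 3 → σ⁻¹(3) = 2
σ(3) = 2 → σ⁻¹(2) = 3

σ⁻¹ = [1 3 2]


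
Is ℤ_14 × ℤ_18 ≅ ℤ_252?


Comparing ℤ_14 × ℤ_18 and ℤ_252:
gcd(14,18) = 2 ≠ 1. Max element order in ℤ_14×ℤ_18 is lcm(14,18) = 126 < 252, so it has no element of order 252

No, ℤ_14 × ℤ_18 ≇ ℤ_252


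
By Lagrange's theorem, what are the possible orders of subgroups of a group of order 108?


Lagrange's theorem: |H| divides |G|
|G| = 108
Divisors of 108: 1, 2, 3, 4, 6, 9, 12, 18, 27, 36, 54, 108

Possible subgroup orders: {1, 2, 3, 4, 6, 9, 12, 18, 27, 36, 54, 108}


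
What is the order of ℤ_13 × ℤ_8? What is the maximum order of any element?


|ℤ_13 × ℤ_8| = 13 × 8 = 104
Max element order = lcm(13,8) = 104
Cyclic? Yes (gcd=1)

|ℤ_13×ℤ_8| = 104, max element order = 104


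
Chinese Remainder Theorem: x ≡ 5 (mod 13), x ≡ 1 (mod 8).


m₁ = 13, m₂ = 8, gcd = 1, so CRT applies. M = m₁·m₂ = 104
Let M₁ = M/m₁ = 8, M₂ = M/m₂ = 13
Find y₁ ≡ M₁⁻¹ (mod m₁): 8⁻¹ ≡ 5 (mod 13)
Find y₂ ≡ M₂⁻¹ (mod m₂): 13⁻¹ ≡ 5 (mod 8)
x = a₁·M₁·y₁ + a₂·M₂·y₂ = 5·8·5 + 1·13·5 = 265
Reduce mod 104: x ≡ 57
Check: 57 mod 13 = 5 ✓, 57 mod 8 = 1 ✓

x ≡ 57 (mod 104)


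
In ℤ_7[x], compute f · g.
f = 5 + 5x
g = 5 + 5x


Expand and collect like terms; reduce coefficients mod 7:
x^0: 5·5 = 25 ≡ 4 (mod 7)
x^1: 5·5 + 5·5 = 50 ≡ 1 (mod 7)
x^2: 5·5 = 25 ≡ 4 (mod 7)
Result: 4 + x + 4x^2

f · g = 4 + x + 4x^2


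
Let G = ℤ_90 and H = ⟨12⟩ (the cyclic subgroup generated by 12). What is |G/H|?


|⟨12⟩| = n / gcd(12, 90) = 90 / 6 = 15
H is normal (ℤ_90 is abelian).
|G/H| = |G| / |H| = 90 / 15 = 6

|G/H| = 6


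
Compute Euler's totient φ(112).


Factor n: 112 = 2^4 × 7
φ(n) = n · ∏(1 - 1/p) over distinct primes p | n
φ(112) = 112 · (1 - 1/2) · (1 - 1/7) = 48

φ(112) = 48


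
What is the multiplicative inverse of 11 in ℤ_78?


Use the extended Euclidean algorithm to write 1 = 11·s + 78·t; then s mod 78 is the inverse.
Euclidean algorithm:
  11 = 0·78 + 11
  78 = 7·11 + 1
  11 = 11·1 + 0
gcd(11,78) = 1
Back-substitution gives: 11·(-7) + 78·(1) = 1
So 11⁻¹ ≡ -7 ≡ 71 (mod 78)
Check: 11 × 71 = 781 ≡ 1 (mod 78) ✓

11⁻¹ ≡ 71 (mod 78)


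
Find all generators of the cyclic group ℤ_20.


g generates ℤ_n iff gcd(g,n) = 1
Prime factors of 20: 2, 5
Generators are g ∈ {1,...,19} not divisible by any of these primes.
Generators: {1, 3, 7, 9, 11, 13, 17, 19}
Number of generators = φ(20) = 8

Generators of ℤ_20 = {1, 3, 7, 9, 11, 13, 17, 19}


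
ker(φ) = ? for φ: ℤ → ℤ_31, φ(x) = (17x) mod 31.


Kernel = preimage of identity
ker(φ) = {x ∈ ℤ : 17x ≡ 0 (mod 31)}. gcd(17,31) = 1, so 17x ≡ 0 (mod 31) ⟺ x ≡ 0 (mod 31/1 = 31). Hence ker(φ) = 31ℤ

ker(φ) = 31ℤ


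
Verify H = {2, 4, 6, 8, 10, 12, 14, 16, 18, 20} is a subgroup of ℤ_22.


Subgroup test for H = {2, 4, 6, 8, 10, 12, 14, 16, 18, 20} in (ℤ_22, +):
(1) 0 ∈ H? No
(2) Closure: for all a,b ∈ H, (a+b) mod 22 ∈ H? No  [counterexample: 2 + 20 = 0 ∉ H]
(3) Inverses: for all a ∈ H, -a mod 22 ∈ H? Yes

No, H is not a subgroup of ℤ_22


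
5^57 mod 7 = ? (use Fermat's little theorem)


Fermat's little theorem: if p is prime and gcd(a,p)=1, then a^(p-1) ≡ 1 (mod p)
p = 7 is prime, gcd(5,7) = 1
Reduce exponent: 57 mod 6 = 3
So 5^57 ≡ 5^3 (mod 7)
5^3 mod 7 = 6

5^57 ≡ 6 (mod 7)


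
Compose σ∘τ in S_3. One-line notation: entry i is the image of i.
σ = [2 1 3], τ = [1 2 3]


σ∘τ: apply τ first, then σ
1 →τ 1 →σ 2
2 →τ 2 →σ 1
3 →τ 3 →σ 3

σ∘τ = [2 1 3]


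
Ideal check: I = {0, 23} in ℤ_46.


Check ideal conditions for I = {0, 23} in ℤ_46:
(1) I is an additive subgroup? Yes
(2) For r ∈ ℤ_46 and a ∈ I: r·a ∈ I? Yes

Yes, I is an ideal of ℤ_46


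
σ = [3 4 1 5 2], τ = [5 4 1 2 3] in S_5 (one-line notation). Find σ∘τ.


σ∘τ: apply τ first, then σ
1 →τ 5 →σ 2
2 →τ 4 →σ 5
3 →τ 1 →σ 3
4 →τ 2 →σ 4
5 →τ 3 →σ 1

σ∘τ = [2 5 3 4 1]


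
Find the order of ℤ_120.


ℤ_n has n elements.

|ℤ_120| = 120


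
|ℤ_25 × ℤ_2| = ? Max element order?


|ℤ_25 × ℤ_2| = 25 × 2 = 50
Max element order = lcm(25,2) = 50
Cyclic? Yes (gcd=1)

|ℤ_25×ℤ_2| = 50, max element order = 50


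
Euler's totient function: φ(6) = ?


φ(n) = count of k ∈ {1,...,n} with gcd(k,n)=1
Coprimes to 6: {1, 5}
Count: 2

φ(6) = 2


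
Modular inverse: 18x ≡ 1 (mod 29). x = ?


Use the extended Euclidean algorithm to write 1 = 18·s + 29·t; then s mod 29 is the inverse.
Euclidean algorithm:
  18 = 0·29 + 18
  29 = 1·18 + 11
  18 = 1·11 + 7
  11 = 1·7 + 4
  7 = 1·4 + 3
  4 = 1·3 + 1
  3 = 3·1 + 0
gcd(18,29) = 1
Back-substitution gives: 18·(-8) + 29·(5) = 1
So 18⁻¹ ≡ -8 ≡ 21 (mod 29)
Check: 18 × 21 = 378 ≡ 1 (mod 29) ✓

18⁻¹ ≡ 21 (mod 29)


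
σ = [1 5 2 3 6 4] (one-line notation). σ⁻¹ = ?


To find σ⁻¹, swap domain and range:
σ(1) = 1 → σ⁻¹(1) = 1
σ(2) = 5 → σ⁻¹(5) = 2
σ(3) = 2 → σ⁻¹(2) = 3
σ(4) = 3 → σ⁻¹(3) = 4
σ(5) = 6 → σ⁻¹(6) = 5
σ(6) = 4 → σ⁻¹(4) = 6

σ⁻¹ = [1 3 4 6 2 5]


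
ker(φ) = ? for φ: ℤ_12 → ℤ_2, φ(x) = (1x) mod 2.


Kernel = preimage of identity
ker(φ) = {x ∈ ℤ_12 : 1x ≡ 0 (mod 2)}. Since 2 | 12, φ is well-defined. The kernel is the cyclic subgroup ⟨2⟩ of ℤ_12 (order 6), i.e. {0, 2, 4, 6, 8, 10}

ker(φ) = {0, 2, 4, 6, 8, 10}


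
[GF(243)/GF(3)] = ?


GF(243) = GF(3^5), so the extension degree is 5

[GF(243)/GF(3)] = 5


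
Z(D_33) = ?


Z(G) = {g ∈ G | gx = xg for all x ∈ G}
For odd n, Z(D_n) = {e}: no nontrivial rotation commutes with all reflections

Z(D_33) = {e}


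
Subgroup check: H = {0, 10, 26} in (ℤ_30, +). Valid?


Subgroup test for H = {0, 10, 26} in (ℤ_30, +):
(1) 0 ∈ H? Yes
(2) Closure: for all a,b ∈ H, (a+b) mod 30 ∈ H? No  [counterexample: 10 + 10 = 20 ∉ H]
(3) Inverses: for all a ∈ H, -a mod 30 ∈ H? No

No, H is not a subgroup of ℤ_30


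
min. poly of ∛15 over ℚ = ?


∛15 satisfies x³ - 15 = 0, irreducible over ℚ (no rational root; 15 is not a perfect cube)

Minimal polynomial: x³ - 15


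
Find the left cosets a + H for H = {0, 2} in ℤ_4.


H = {0, 2}, |H| = 2
Number of cosets = |G|/|H| = 4/2 = 2
0 + H = {0, 2}
1 + H = {1, 3}

Cosets: 0+H={0,2}; 1+H={1,3}


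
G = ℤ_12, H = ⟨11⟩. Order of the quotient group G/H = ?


|⟨11⟩| = n / gcd(11, 12) = 12 / 1 = 12
H is normal (ℤ_12 is abelian).
|G/H| = |G| / |H| = 12 / 12 = 1

|G/H| = 1


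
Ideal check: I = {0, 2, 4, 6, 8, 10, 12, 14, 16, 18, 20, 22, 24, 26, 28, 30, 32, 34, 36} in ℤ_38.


Check ideal conditions for I = {0, 2, 4, 6, 8, 10, 12, 14, 16, 18, 20, 22, 24, 26, 28, 30, 32, 34, 36} in ℤ_38:
(1) I is an additive subgroup? Yes
(2) For r ∈ ℤ_38 and a ∈ I: r·a ∈ I? Yes

Yes, I is an ideal of ℤ_38


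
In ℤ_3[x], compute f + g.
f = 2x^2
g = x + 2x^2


Add coefficients mod 3:
x^0: 0 + 0 = 0 (mod 3)
x^1: 0 + 1 = 1 (mod 3)
x^2: 2 + 2 = 1 (mod 3)
Result: x + x^2

f + g = x + x^2


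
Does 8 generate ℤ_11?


g generates ℤ_n iff gcd(g, n) = 1
gcd(8, 11) = 1
Since gcd = 1, 8 is a generator.

Yes, 8 generates ℤ_11


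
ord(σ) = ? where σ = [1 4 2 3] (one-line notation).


Cycle decomposition: (2 4 3)
Cycle lengths: 3
Order = lcm(3) = 3

ord(σ) = 3


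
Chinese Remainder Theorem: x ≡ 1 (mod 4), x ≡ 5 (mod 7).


m₁ = 4, m₂ = 7, gcd = 1, so CRT applies. M = m₁·m₂ = 28
Let M₁ = M/m₁ = 7, M₂ = M/m₂ = 4
Find y₁ ≡ M₁⁻¹ (mod m₁): 7⁻¹ ≡ 3 (mod 4)
Find y₂ ≡ M₂⁻¹ (mod m₂): 4⁻¹ ≡ 2 (mod 7)
x = a₁·M₁·y₁ + a₂·M₂·y₂ = 1·7·3 + 5·4·2 = 61
Reduce mod 28: x ≡ 5
Check: 5 mod 4 = 1 ✓, 5 mod 7 = 5 ✓

x ≡ 5 (mod 28)


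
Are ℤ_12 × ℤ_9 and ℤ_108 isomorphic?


Comparing ℤ_12 × ℤ_9 and ℤ_108:
gcd(12,9) = 3 ≠ 1. Max element order in ℤ_12×ℤ_9 is lcm(12,9) = 36 < 108, so it has no element of order 108

No, ℤ_12 × ℤ_9 ≇ ℤ_108


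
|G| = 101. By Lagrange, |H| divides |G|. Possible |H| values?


Lagrange's theorem: |H| divides |G|
|G| = 101
Divisors of 101: 1, 101

Possible subgroup orders: {1, 101}


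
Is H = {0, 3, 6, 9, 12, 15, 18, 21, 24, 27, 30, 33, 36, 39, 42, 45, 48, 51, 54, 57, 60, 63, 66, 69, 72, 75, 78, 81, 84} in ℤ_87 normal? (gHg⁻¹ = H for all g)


H = {0, 3, 6, 9, 12, 15, 18, 21, 24, 27, 30, 33, 36, 39, 42, 45, 48, 51, 54, 57, 60, 63, 66, 69, 72, 75, 78, 81, 84} in ℤ_87
ℤ_87 is abelian; every subgroup of an abelian group is normal

Yes, normal subgroup


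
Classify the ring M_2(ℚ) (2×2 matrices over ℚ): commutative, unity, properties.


Matrix multiplication is non-commutative for n ≥ 2; the identity matrix I is the unity; singular matrices give zero divisors, so not an integral domain
Commutative: No
Integral domain: No
Has unity: Yes

M_2(ℚ) (2×2 matrices over ℚ): Commutative=No, Unity=Yes


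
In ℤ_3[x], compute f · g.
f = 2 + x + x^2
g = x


Expand and collect like terms; reduce coefficients mod 3:
x^0: 2·0 = 0 ≡ 0 (mod 3)
x^1: 2·1 + 1·0 = 2 ≡ 2 (mod 3)
x^2: 1·1 + 1·0 = 1 ≡ 1 (mod 3)
x^3: 1·1 = 1 ≡ 1 (mod 3)
Result: 2x + x^2 + x^3

f · g = 2x + x^2 + x^3


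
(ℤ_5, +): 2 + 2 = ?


Operation: addition mod 5
2 + 2 = (a + b) mod 5 with a = 2, b = 2

2 + 2 = 4


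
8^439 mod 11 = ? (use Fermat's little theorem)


Fermat's little theorem: if p is prime and gcd(a,p)=1, then a^(p-1) ≡ 1 (mod p)
p = 11 is prime, gcd(8,11) = 1
Reduce exponent: 439 mod 10 = 9
So 8^439 ≡ 8^9 (mod 11)
8^9 mod 11 = 7

8^439 ≡ 7 (mod 11)


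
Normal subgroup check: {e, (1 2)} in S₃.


H = {e, (1 2)} in S₃
(1 3)(1 2)(1 3)⁻¹ = (2 3) ∉ {e, (1 2)}, so it is not normal

No, not a normal subgroup


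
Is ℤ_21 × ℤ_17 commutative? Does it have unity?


Direct product ring; commutative with unity (1,1); but (1,0)·(0,1) = (0,0) gives zero divisors, so not an integral domain
Commutative: Yes
Integral domain: No
Has unity: Yes

ℤ_21 × ℤ_17: Commutative=Yes, Unity=Yes


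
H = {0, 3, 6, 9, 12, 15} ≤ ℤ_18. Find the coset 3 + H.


3 + H = {3 + h (mod 18) : h ∈ H}
3+0=3, 3+3=6, 3+6=9, 3+9=12, 3+12=15, 3+15=0
3 + H = {0, 3, 6, 9, 12, 15} = 0 + H

3 + H = {0, 3, 6, 9, 12, 15}


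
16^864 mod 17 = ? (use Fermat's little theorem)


Fermat's little theorem: if p is prime and gcd(a,p)=1, then a^(p-1) ≡ 1 (mod p)
p = 17 is prime, gcd(16,17) = 1
Reduce exponent: 864 mod 16 = 0
So 16^864 ≡ 16^0 (mod 17)
16^0 = 1

16^864 ≡ 1 (mod 17)


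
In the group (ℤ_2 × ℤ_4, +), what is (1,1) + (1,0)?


Operation: componentwise addition mod (2, 4)
(1,1) + (1,0) = ((a₁+b₁) mod 2, (a₂+b₂) mod 4) with a = (1,1), b = (1,0)

(1,1) + (1,0) = (0,1)


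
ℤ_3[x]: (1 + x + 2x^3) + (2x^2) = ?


Add coefficients mod 3:
x^0: 1 + 0 = 1 (mod 3)
x^1: 1 + 0 = 1 (mod 3)
x^2: 0 + 2 = 2 (mod 3)
x^3: 2 + 0 = 2 (mod 3)
Result: 1 + x + 2x^2 + 2x^3

f + g = 1 + x + 2x^2 + 2x^3


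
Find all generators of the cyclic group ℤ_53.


g generates ℤ_n iff gcd(g,n) = 1
Prime factors of 53: 53
Generators are g ∈ {1,...,52} not divisible by any of these primes.
Generators: {1, 2, 3, 4, 5, 6, 7, 8, 9, 10, 11, 12, 13, 14, 15, 16, 17, 18, 19, 20, 21, 22, 23, 24, 25, 26, 27, 28, 29, 30, 31, 32, 33, 34, 35, 36, 37, 38, 39, 40, 41, 42, 43, 44, 45, 46, 47, 48, 49, 50, 51, 52}
Number of generators = φ(53) = 52

Generators of ℤ_53 = {1, 2, 3, 4, 5, 6, 7, 8, 9, 10, 11, 12, 13, 14, 15, 16, 17, 18, 19, 20, 21, 22, 23, 24, 25, 26, 27, 28, 29, 30, 31, 32, 33, 34, 35, 36, 37, 38, 39, 40, 41, 42, 43, 44, 45, 46, 47, 48, 49, 50, 51, 52}


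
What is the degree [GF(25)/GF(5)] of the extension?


GF(25) = GF(5^2), so the extension degree is 2

[GF(25)/GF(5)] = 2


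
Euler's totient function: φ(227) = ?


Factor n: 227 = 227
φ(n) = n · ∏(1 - 1/p) over distinct primes p | n
φ(227) = 227 · (1 - 1/227) = 226

φ(227) = 226


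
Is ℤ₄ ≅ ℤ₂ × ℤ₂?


Comparing ℤ₄ and ℤ₂ × ℤ₂:
ℤ₄ has an element of order 4; ℤ₂×ℤ₂ has exponent 2

No, ℤ₄ ≇ ℤ₂ × ℤ₂


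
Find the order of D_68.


|D_n| = 2n (n rotations and n reflections)
|D_68| = 2×68 = 136

|D_68| = 136


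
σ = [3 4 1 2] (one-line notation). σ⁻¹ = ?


To find σ⁻¹, swap domain and range:
σ(1) = 3 → σ⁻¹(3) = 1
σ(2) = 4 → σ⁻¹(4) = 2
σ(3) = 1 → σ⁻¹(1) = 3
σ(4) = 2 → σ⁻¹(2) = 4

σ⁻¹ = [3 4 1 2]


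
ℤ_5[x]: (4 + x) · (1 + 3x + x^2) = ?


Expand and collect like terms; reduce coefficients mod 5:
x^0: 4·1 = 4 ≡ 4 (mod 5)
x^1: 4·3 + 1·1 = 13 ≡ 3 (mod 5)
x^2: 4·1 + 1·3 = 7 ≡ 2 (mod 5)
x^3: 1·1 = 1 ≡ 1 (mod 5)
Result: 4 + 3x + 2x^2 + x^3

f · g = 4 + 3x + 2x^2 + x^3


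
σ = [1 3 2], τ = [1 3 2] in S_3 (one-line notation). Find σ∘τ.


σ∘τ: apply τ first, then σ
1 →τ 1 →σ 1
2 →τ 3 →σ 2
3 →τ 2 →σ 3

σ∘τ = [1 2 3]


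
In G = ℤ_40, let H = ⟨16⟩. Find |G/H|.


|⟨16⟩| = n / gcd(16, 40) = 40 / 8 = 5
H is normal (ℤ_40 is abelian).
|G/H| = |G| / |H| = 40 / 5 = 8

|G/H| = 8


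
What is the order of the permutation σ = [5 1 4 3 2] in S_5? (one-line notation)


Cycle decomposition: (1 5 2) (3 4)
Cycle lengths: 3, 2
Order = lcm(3, 2) = 6

ord(σ) = 6


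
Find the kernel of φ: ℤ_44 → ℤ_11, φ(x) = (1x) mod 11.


Kernel = preimage of identity
ker(φ) = {x ∈ ℤ_44 : 1x ≡ 0 (mod 11)}. Since 11 | 44, φ is well-defined. The kernel is the cyclic subgroup ⟨11⟩ of ℤ_44 (order 4), i.e. {0, 11, 22, 33}

ker(φ) = {0, 11, 22, 33}


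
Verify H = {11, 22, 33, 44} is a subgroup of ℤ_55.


Subgroup test for H = {11, 22, 33, 44} in (ℤ_55, +):
(1) 0 ∈ H? No
(2) Closure: for all a,b ∈ H, (a+b) mod 55 ∈ H? No  [counterexample: 11 + 44 = 0 ∉ H]
(3) Inverses: for all a ∈ H, -a mod 55 ∈ H? Yes

No, H is not a subgroup of ℤ_55


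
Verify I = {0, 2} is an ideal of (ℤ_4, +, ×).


Check ideal conditions for I = {0, 2} in ℤ_4:
(1) I is an additive subgroup? Yes
(2) For r ∈ ℤ_4 and a ∈ I: r·a ∈ I? Yes

Yes, I is an ideal of ℤ_4


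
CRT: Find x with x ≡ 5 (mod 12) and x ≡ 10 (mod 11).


m₁ = 12, m₂ = 11, gcd = 1, so CRT applies. M = m₁·m₂ = 132
Let M₁ = M/m₁ = 11, M₂ = M/m₂ = 12
Find y₁ ≡ M₁⁻¹ (mod m₁): 11⁻¹ ≡ 11 (mod 12)
Find y₂ ≡ M₂⁻¹ (mod m₂): 12⁻¹ ≡ 1 (mod 11)
x = a₁·M₁·y₁ + a₂·M₂·y₂ = 5·11·11 + 10·12·1 = 725
Reduce mod 132: x ≡ 65
Check: 65 mod 12 = 5 ✓, 65 mod 11 = 10 ✓

x ≡ 65 (mod 132)


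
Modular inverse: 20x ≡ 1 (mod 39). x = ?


Use the extended Euclidean algorithm to write 1 = 20·s + 39·t; then s mod 39 is the inverse.
Euclidean algorithm:
  20 = 0·39 + 20
  39 = 1·20 + 19
  20 = 1·19 + 1
  19 = 19·1 + 0
gcd(20,39) = 1
Back-substitution gives: 20·(2) + 39·(-1) = 1
So 20⁻¹ ≡ 2 ≡ 2 (mod 39)
Check: 20 × 2 = 40 ≡ 1 (mod 39) ✓

20⁻¹ ≡ 2 (mod 39)


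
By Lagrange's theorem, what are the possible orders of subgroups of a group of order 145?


Lagrange's theorem: |H| divides |G|
|G| = 145
Divisors of 145: 1, 5, 29, 145

Possible subgroup orders: {1, 5, 29, 145}


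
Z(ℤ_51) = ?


Z(G) = {g ∈ G | gx = xg for all x ∈ G}
ℤ_51 is abelian, so Z(G) = G

Z(ℤ_51) = ℤ_51


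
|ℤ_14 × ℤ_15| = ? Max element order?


|ℤ_14 × ℤ_15| = 14 × 15 = 210
Max element order = lcm(14,15) = 210
Cyclic? Yes (gcd=1)

|ℤ_14×ℤ_15| = 210, max element order = 210


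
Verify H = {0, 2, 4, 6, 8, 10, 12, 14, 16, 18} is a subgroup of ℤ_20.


Subgroup test for H = {0, 2, 4, 6, 8, 10, 12, 14, 16, 18} in (ℤ_20, +):
(1) 0 ∈ H? Yes
(2) Closure: for all a,b ∈ H, (a+b) mod 20 ∈ H? Yes
(3) Inverses: for all a ∈ H, -a mod 20 ∈ H? Yes

Yes, H is a subgroup of ℤ_20


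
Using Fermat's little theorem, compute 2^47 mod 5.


Fermat's little theorem: if p is prime and gcd(a,p)=1, then a^(p-1) ≡ 1 (mod p)
p = 5 is prime, gcd(2,5) = 1
Reduce exponent: 47 mod 4 = 3
So 2^47 ≡ 2^3 (mod 5)
2^3 mod 5 = 3

2^47 ≡ 3 (mod 5)


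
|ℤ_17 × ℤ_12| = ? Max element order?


|ℤ_17 × ℤ_12| = 17 × 12 = 204
Max element order = lcm(17,12) = 204
Cyclic? Yes (gcd=1)

|ℤ_17×ℤ_12| = 204, max element order = 204


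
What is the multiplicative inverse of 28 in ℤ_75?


Use the extended Euclidean algorithm to write 1 = 28·s + 75·t; then s mod 75 is the inverse.
Euclidean algorithm:
  28 = 0·75 + 28
  75 = 2·28 + 19
  28 = 1·19 + 9
  19 = 2·9 + 1
  9 = 9·1 + 0
gcd(28,75) = 1
Back-substitution gives: 28·(-8) + 75·(3) = 1
So 28⁻¹ ≡ -8 ≡ 67 (mod 75)
Check: 28 × 67 = 1876 ≡ 1 (mod 75) ✓

28⁻¹ ≡ 67 (mod 75)


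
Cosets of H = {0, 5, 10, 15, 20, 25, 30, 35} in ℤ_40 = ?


H = {0, 5, 10, 15, 20, 25, 30, 35}, |H| = 8
Number of cosets = |G|/|H| = 40/8 = 5
0 + H = {0, 5, 10, 15, 20, 25, 30, 35}
1 + H = {1, 6, 11, 16, 21, 26, 31, 36}
2 + H = {2, 7, 12, 17, 22, 27, 32, 37}
3 + H = {3, 8, 13, 18, 23, 28, 33, 38}
4 + H = {4, 9, 14, 19, 24, 29, 34, 39}

Cosets: 0+H={0,5,10,15,20,25,30,35}; 1+H={1,6,11,16,21,26,31,36}; 2+H={2,7,12,17,22,27,32,37}; 3+H={3,8,13,18,23,28,33,38}; 4+H={4,9,14,19,24,29,34,39}


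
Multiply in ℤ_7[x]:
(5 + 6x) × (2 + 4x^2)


Expand and collect like terms; reduce coefficients mod 7:
x^0: 5·2 = 10 ≡ 3 (mod 7)
x^1: 5·0 + 6·2 = 12 ≡ 5 (mod 7)
x^2: 5·4 + 6·0 = 20 ≡ 6 (mod 7)
x^3: 6·4 = 24 ≡ 3 (mod 7)
Result: 3 + 5x + 6x^2 + 3x^3

f · g = 3 + 5x + 6x^2 + 3x^3


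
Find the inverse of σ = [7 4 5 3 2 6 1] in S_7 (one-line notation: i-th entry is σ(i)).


To find σ⁻¹, swap domain and range:
σ(1) = 7 → σ⁻¹(7) = 1
σ(2) = 4 → σ⁻¹(4) = 2
σ(3) = 5 → σ⁻¹(5) = 3
σ(4) = 3 → σ⁻¹(3) = 4
σ(5) = 2 → σ⁻¹(2) = 5
σ(6) = 6 → σ⁻¹(6) = 6
σ(7) = 1 → σ⁻¹(1) = 7

σ⁻¹ = [7 5 4 2 3 6 1]


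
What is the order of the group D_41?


|D_n| = 2n (n rotations and n reflections)
|D_41| = 2×41 = 82

|D_41| = 82


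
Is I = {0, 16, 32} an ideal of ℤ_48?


Check ideal conditions for I = {0, 16, 32} in ℤ_48:
(1) I is an additive subgroup? Yes
(2) For r ∈ ℤ_48 and a ∈ I: r·a ∈ I? Yes

Yes, I is an ideal of ℤ_48


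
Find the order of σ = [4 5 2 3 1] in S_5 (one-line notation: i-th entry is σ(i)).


Cycle decomposition: (1 4 3 2 5)
Cycle lengths: 5
Order = lcm(5) = 5

ord(σ) = 5


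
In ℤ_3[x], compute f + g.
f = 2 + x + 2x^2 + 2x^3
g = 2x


Add coefficients mod 3:
x^0: 2 + 0 = 2 (mod 3)
x^1: 1 + 2 = 0 (mod 3)
x^2: 2 + 0 = 2 (mod 3)
x^3: 2 + 0 = 2 (mod 3)
Result: 2 + 2x^2 + 2x^3

f + g = 2 + 2x^2 + 2x^3


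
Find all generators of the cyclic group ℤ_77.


g generates ℤ_n iff gcd(g,n) = 1
Prime factors of 77: 7, 11
Generators are g ∈ {1,...,76} not divisible by any of these primes.
Generators: {1, 2, 3, 4, 5, 6, 8, 9, 10, 12, 13, 15, 16, 17, 18, 19, 20, 23, 24, 25, 26, 27, 29, 30, 31, 32, 34, 36, 37, 38, 39, 40, 41, 43, 45, 46, 47, 48, 50, 51, 52, 53, 54, 57, 58, 59, 60, 61, 62, 64, 65, 67, 68, 69, 71, 72, 73, 74, 75, 76}
Number of generators = φ(77) = 60

Generators of ℤ_77 = {1, 2, 3, 4, 5, 6, 8, 9, 10, 12, 13, 15, 16, 17, 18, 19, 20, 23, 24, 25, 26, 27, 29, 30, 31, 32, 34, 36, 37, 38, 39, 40, 41, 43, 45, 46, 47, 48, 50, 51, 52, 53, 54, 57, 58, 59, 60, 61, 62, 64, 65, 67, 68, 69, 71, 72, 73, 74, 75, 76}


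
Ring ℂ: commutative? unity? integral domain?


ℂ is a field: commutative, has unity, every nonzero element is a unit (hence an integral domain)
Commutative: Yes
Integral domain: Yes
Has unity: Yes

ℂ: Commutative=Yes, Unity=Yes


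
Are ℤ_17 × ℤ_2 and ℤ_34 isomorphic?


Comparing ℤ_17 × ℤ_2 and ℤ_34:
gcd(17,2) = 1, so ℤ_17 × ℤ_2 ≅ ℤ_34 (CRT)

Yes, ℤ_17 × ℤ_2 ≅ ℤ_34


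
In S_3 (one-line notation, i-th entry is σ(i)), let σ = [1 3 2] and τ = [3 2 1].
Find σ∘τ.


σ∘τ: apply τ first, then σ
1 →τ 3 →σ 2
2 →τ 2 →σ 3
3 →τ 1 →σ 1

σ∘τ = [2 3 1]


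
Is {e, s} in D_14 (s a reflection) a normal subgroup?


H = {e, s} in D_14 (s a reflection)
r·s·r⁻¹ = sr⁻² ≠ s for n ≥ 3, so {e, s} is not closed under conjugation

No, not a normal subgroup


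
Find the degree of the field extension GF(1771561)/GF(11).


GF(1771561) = GF(11^6), so the extension degree is 6

[GF(1771561)/GF(11)] = 6


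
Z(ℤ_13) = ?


Z(G) = {g ∈ G | gx = xg for all x ∈ G}
ℤ_13 is abelian, so Z(G) = G

Z(ℤ_13) = ℤ_13


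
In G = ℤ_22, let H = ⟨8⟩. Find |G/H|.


|⟨8⟩| = n / gcd(8, 22) = 22 / 2 = 11
H is normal (ℤ_22 is abelian).
|G/H| = |G| / |H| = 22 / 11 = 2

|G/H| = 2


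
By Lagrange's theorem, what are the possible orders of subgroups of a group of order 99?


Lagrange's theorem: |H| divides |G|
|G| = 99
Divisors of 99: 1, 3, 9, 11, 33, 99

Possible subgroup orders: {1, 3, 9, 11, 33, 99}


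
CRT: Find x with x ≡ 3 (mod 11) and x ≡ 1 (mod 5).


m₁ = 11, m₂ = 5, gcd = 1, so CRT applies. M = m₁·m₂ = 55
Let M₁ = M/m₁ = 5, M₂ = M/m₂ = 11
Find y₁ ≡ M₁⁻¹ (mod m₁): 5⁻¹ ≡ 9 (mod 11)
Find y₂ ≡ M₂⁻¹ (mod m₂): 11⁻¹ ≡ 1 (mod 5)
x = a₁·M₁·y₁ + a₂·M₂·y₂ = 3·5·9 + 1·11·1 = 146
Reduce mod 55: x ≡ 36
Check: 36 mod 11 = 3 ✓, 36 mod 5 = 1 ✓

x ≡ 36 (mod 55)


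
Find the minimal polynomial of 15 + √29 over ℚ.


Let α = 15 + √29. Then α - 15 = √29, so (α - 15)² = 29, giving α² - 30α + 196 = 0. Degree 2 and α ∉ ℚ, so this is the minimal polynomial.

Minimal polynomial: x² - 30x + 196


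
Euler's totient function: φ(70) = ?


Factor n: 70 = 2 × 5 × 7
φ(n) = n · ∏(1 - 1/p) over distinct primes p | n
φ(70) = 70 · (1 - 1/2) · (1 - 1/5) · (1 - 1/7) = 24

φ(70) = 24


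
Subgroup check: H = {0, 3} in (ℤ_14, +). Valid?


Subgroup test for H = {0, 3} in (ℤ_14, +):
(1) 0 ∈ H? Yes
(2) Closure: for all a,b ∈ H, (a+b) mod 14 ∈ H? No  [counterexample: 3 + 3 = 6 ∉ H]
(3) Inverses: for all a ∈ H, -a mod 14 ∈ H? No

No, H is not a subgroup of ℤ_14


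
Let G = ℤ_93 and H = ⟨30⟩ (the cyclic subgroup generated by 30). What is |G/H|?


|⟨30⟩| = n / gcd(30, 93) = 93 / 3 = 31
H is normal (ℤ_93 is abelian).
|G/H| = |G| / |H| = 93 / 31 = 3

|G/H| = 3


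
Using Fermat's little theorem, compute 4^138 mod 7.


Fermat's little theorem: if p is prime and gcd(a,p)=1, then a^(p-1) ≡ 1 (mod p)
p = 7 is prime, gcd(4,7) = 1
Reduce exponent: 138 mod 6 = 0
So 4^138 ≡ 4^0 (mod 7)
4^0 = 1

4^138 ≡ 1 (mod 7)


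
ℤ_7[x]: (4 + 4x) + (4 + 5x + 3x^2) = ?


Add coefficients mod 7:
x^0: 4 + 4 = 1 (mod 7)
x^1: 4 + 5 = 2 (mod 7)
x^2: 0 + 3 = 3 (mod 7)
Result: 1 + 2x + 3x^2

f + g = 1 + 2x + 3x^2


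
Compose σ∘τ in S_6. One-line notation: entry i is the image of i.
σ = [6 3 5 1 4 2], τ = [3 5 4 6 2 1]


σ∘τ: apply τ first, then σ
1 →τ 3 →σ 5
2 →τ 5 →σ 4
3 →τ 4 →σ 1
4 →τ 6 →σ 2
5 →τ 2 →σ 3
6 →τ 1 →σ 6

σ∘τ = [5 4 1 2 3 6]


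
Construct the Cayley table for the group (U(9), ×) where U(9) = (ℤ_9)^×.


Elements: {1, 2, 4, 5, 7, 8}
Operation: multiplication mod 9
Entry (a, b) = (a × b) mod 9

Cayley table:
  | 1 | 2 | 4 | 5 | 7 | 8
1 | 1 | 2 | 4 | 5 | 7 | 8
2 | 2 | 4 | 8 | 1 | 5 | 7
4 | 4 | 8 | 7 | 2 | 1 | 5
5 | 5 | 1 | 2 | 7 | 8 | 4
7 | 7 | 5 | 1 | 8 | 4 | 2
8 | 8 | 7 | 5 | 4 | 2 | 1


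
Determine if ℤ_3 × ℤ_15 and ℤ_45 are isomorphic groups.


Comparing ℤ_3 × ℤ_15 and ℤ_45:
gcd(3,15) = 3 ≠ 1. Max element order in ℤ_3×ℤ_15 is lcm(3,15) = 15 < 45, so it has no element of order 45

No, ℤ_3 × ℤ_15 ≇ ℤ_45


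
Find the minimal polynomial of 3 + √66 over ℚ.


Let α = 3 + √66. Then α - 3 = √66, so (α - 3)² = 66, giving α² - 6α - 57 = 0. Degree 2 and α ∉ ℚ, so this is the minimal polynomial.

Minimal polynomial: x² - 6x - 57


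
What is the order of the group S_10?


|S_n| = n! (number of permutations of n symbols)
|S_10| = 10! = 3628800

|S_10| = 3628800


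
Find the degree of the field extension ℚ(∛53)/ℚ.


∛53 has minimal polynomial x³ - 53 (irreducible over ℚ since 53 is not a perfect cube)

[ℚ(∛53)/ℚ] = 3


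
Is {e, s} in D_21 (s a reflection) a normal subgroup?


H = {e, s} in D_21 (s a reflection)
r·s·r⁻¹ = sr⁻² ≠ s for n ≥ 3, so {e, s} is not closed under conjugation

No, not a normal subgroup


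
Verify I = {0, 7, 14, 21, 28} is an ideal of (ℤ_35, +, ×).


Check ideal conditions for I = {0, 7, 14, 21, 28} in ℤ_35:
(1) I is an additive subgroup? Yes
(2) For r ∈ ℤ_35 and a ∈ I: r·a ∈ I? Yes

Yes, I is an ideal of ℤ_35


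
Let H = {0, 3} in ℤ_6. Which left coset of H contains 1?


1 + H = {1 + h (mod 6) : h ∈ H}
1+0=1, 1+3=4

1 + H = {1, 4}


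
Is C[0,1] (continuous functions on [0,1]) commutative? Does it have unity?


pointwise +,× is commutative with unity (constant 1); but bump functions with disjoint support multiply to 0 — zero divisors, so not an integral domain
Commutative: Yes
Integral domain: No
Has unity: Yes

C[0,1] (continuous functions on [0,1]): Commutative=Yes, Unity=Yes


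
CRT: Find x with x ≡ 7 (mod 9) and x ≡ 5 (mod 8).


m₁ = 9, m₂ = 8, gcd = 1, so CRT applies. M = m₁·m₂ = 72
Let M₁ = M/m₁ = 8, M₂ = M/m₂ = 9
Find y₁ ≡ M₁⁻¹ (mod m₁): 8⁻¹ ≡ 8 (mod 9)
Find y₂ ≡ M₂⁻¹ (mod m₂): 9⁻¹ ≡ 1 (mod 8)
x = a₁·M₁·y₁ + a₂·M₂·y₂ = 7·8·8 + 5·9·1 = 493
Reduce mod 72: x ≡ 61
Check: 61 mod 9 = 7 ✓, 61 mod 8 = 5 ✓

x ≡ 61 (mod 72)


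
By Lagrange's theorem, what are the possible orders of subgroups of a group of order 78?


Lagrange's theorem: |H| divides |G|
|G| = 78
Divisors of 78: 1, 2, 3, 6, 13, 26, 39, 78

Possible subgroup orders: {1, 2, 3, 6, 13, 26, 39, 78}


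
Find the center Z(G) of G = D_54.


Z(G) = {g ∈ G | gx = xg for all x ∈ G}
For even n, Z(D_n) = {e, r^(n/2)}: the 180° rotation r^27 commutes with every reflection and rotation

Z(D_54) = {e, r^27}


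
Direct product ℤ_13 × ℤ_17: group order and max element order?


|ℤ_13 × ℤ_17| = 13 × 17 = 221
Max element order = lcm(13,17) = 221
Cyclic? Yes (gcd=1)

|ℤ_13×ℤ_17| = 221, max element order = 221


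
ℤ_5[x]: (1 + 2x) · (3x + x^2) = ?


Expand and collect like terms; reduce coefficients mod 5:
x^0: 1·0 = 0 ≡ 0 (mod 5)
x^1: 1·3 + 2·0 = 3 ≡ 3 (mod 5)
x^2: 1·1 + 2·3 = 7 ≡ 2 (mod 5)
x^3: 2·1 = 2 ≡ 2 (mod 5)
Result: 3x + 2x^2 + 2x^3

f · g = 3x + 2x^2 + 2x^3


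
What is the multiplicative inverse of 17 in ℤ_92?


Use the extended Euclidean algorithm to write 1 = 17·s + 92·t; then s mod 92 is the inverse.
Euclidean algorithm:
  17 = 0·92 + 17
  92 = 5·17 + 7
  17 = 2·7 + 3
  7 = 2·3 + 1
  3 = 3·1 + 0
gcd(17,92) = 1
Back-substitution gives: 17·(-27) + 92·(5) = 1
So 17⁻¹ ≡ -27 ≡ 65 (mod 92)
Check: 17 × 65 = 1105 ≡ 1 (mod 92) ✓

17⁻¹ ≡ 65 (mod 92)
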